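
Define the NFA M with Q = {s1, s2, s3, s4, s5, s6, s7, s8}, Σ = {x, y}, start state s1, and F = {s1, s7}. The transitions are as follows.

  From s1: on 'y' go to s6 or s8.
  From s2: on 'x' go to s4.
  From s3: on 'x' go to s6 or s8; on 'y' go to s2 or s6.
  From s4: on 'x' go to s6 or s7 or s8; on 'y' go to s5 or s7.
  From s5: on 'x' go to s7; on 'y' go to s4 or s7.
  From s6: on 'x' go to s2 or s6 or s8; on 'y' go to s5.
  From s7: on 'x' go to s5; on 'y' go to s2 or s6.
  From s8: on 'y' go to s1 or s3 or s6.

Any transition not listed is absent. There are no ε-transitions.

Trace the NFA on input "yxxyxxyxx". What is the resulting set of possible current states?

{s2, s4, s5, s6, s7, s8}

Start in {s1}.
Read 'y': s1→{s6, s8}; now {s6, s8}.
Read 'x': s6→{s2, s6, s8}, s8→∅; now {s2, s6, s8}.
Read 'x': s2→{s4}, s6→{s2, s6, s8}, s8→∅; now {s2, s4, s6, s8}.
Read 'y': s2→∅, s4→{s5, s7}, s6→{s5}, s8→{s1, s3, s6}; now {s1, s3, s5, s6, s7}.
Read 'x': s1→∅, s3→{s6, s8}, s5→{s7}, s6→{s2, s6, s8}, s7→{s5}; now {s2, s5, s6, s7, s8}.
Read 'x': s2→{s4}, s5→{s7}, s6→{s2, s6, s8}, s7→{s5}, s8→∅; now {s2, s4, s5, s6, s7, s8}.
Read 'y': s2→∅, s4→{s5, s7}, s5→{s4, s7}, s6→{s5}, s7→{s2, s6}, s8→{s1, s3, s6}; now {s1, s2, s3, s4, s5, s6, s7}.
Read 'x': s1→∅, s2→{s4}, s3→{s6, s8}, s4→{s6, s7, s8}, s5→{s7}, s6→{s2, s6, s8}, s7→{s5}; now {s2, s4, s5, s6, s7, s8}.
Read 'x': s2→{s4}, s4→{s6, s7, s8}, s5→{s7}, s6→{s2, s6, s8}, s7→{s5}, s8→∅; now {s2, s4, s5, s6, s7, s8}.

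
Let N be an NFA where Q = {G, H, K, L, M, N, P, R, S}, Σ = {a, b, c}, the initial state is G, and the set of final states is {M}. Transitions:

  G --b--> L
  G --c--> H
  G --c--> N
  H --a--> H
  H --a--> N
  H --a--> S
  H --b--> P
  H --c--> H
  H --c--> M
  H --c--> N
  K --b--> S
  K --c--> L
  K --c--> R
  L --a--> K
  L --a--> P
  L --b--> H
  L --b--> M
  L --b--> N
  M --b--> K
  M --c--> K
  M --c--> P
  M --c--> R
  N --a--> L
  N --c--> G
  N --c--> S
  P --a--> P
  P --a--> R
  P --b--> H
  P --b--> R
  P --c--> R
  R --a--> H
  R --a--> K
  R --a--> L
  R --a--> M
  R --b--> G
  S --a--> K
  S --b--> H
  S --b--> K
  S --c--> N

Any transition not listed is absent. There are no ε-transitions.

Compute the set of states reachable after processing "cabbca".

{H, K, L, M, N, P, S}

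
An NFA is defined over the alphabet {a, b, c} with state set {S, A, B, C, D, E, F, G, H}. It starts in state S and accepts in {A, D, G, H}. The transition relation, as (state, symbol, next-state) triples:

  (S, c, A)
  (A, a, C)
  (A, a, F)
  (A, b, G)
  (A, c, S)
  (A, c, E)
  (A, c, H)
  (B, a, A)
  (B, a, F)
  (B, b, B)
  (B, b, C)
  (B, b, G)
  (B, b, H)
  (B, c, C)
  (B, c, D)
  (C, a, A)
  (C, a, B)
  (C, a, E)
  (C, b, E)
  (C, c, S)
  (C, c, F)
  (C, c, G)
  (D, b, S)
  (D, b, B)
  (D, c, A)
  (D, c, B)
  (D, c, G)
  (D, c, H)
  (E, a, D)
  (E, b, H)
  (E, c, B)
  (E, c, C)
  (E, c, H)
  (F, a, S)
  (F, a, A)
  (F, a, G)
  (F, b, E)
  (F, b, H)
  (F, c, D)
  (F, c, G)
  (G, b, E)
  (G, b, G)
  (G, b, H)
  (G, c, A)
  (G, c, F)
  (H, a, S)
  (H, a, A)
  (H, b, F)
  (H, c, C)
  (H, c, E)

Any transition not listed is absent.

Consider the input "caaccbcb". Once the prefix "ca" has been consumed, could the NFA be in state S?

Start in {S}.
Read 'c': S→{A}; now {A}.
Read 'a': A→{C, F}; now {C, F}.
State S is not in {C, F}.

No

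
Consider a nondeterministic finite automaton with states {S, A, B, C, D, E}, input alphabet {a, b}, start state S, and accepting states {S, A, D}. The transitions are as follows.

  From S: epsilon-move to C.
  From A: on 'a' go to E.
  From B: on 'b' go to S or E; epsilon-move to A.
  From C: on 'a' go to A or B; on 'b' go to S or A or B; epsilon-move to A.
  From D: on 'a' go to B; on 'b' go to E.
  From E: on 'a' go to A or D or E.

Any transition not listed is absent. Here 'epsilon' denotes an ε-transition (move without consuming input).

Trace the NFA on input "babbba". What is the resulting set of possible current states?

{A, B, D, E}

Start: ε-closure({S}) = {S, A, C}.
Read 'b': S→∅, A→∅, C→{S, A, B}; union {S, A, B}; ε-closure = {S, A, B, C}.
Read 'a': S→∅, A→{E}, B→∅, C→{A, B}; now {A, B, E}.
Read 'b': A→∅, B→{S, E}, E→∅; union {S, E}; ε-closure = {S, A, C, E}.
Read 'b': S→∅, A→∅, C→{S, A, B}, E→∅; union {S, A, B}; ε-closure = {S, A, B, C}.
Read 'b': S→∅, A→∅, B→{S, E}, C→{S, A, B}; union {S, A, B, E}; ε-closure = {S, A, B, C, E}.
Read 'a': S→∅, A→{E}, B→∅, C→{A, B}, E→{A, D, E}; now {A, B, D, E}.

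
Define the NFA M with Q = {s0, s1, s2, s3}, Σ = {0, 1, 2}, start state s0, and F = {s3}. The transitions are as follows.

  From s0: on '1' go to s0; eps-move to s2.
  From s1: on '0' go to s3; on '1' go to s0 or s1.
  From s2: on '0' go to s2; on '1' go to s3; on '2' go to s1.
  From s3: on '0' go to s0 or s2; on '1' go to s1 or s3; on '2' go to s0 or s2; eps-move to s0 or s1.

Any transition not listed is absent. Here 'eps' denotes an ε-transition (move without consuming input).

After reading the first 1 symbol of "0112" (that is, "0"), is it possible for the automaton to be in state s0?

No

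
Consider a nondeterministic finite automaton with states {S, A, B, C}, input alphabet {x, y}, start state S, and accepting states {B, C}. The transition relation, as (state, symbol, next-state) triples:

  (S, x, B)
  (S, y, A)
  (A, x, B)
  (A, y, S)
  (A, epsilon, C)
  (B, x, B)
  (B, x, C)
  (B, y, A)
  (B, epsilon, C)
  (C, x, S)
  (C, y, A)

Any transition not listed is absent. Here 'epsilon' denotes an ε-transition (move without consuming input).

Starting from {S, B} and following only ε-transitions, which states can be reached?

{S, B, C}

Begin with {S, B}.
ε-move B → C; add C.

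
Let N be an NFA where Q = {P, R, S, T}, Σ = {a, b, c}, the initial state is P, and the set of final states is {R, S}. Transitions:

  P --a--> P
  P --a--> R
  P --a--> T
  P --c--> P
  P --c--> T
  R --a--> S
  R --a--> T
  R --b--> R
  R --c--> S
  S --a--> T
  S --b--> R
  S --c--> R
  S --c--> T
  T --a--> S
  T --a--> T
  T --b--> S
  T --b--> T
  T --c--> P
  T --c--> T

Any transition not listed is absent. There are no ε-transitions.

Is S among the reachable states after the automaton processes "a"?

Start in {P}.
Read 'a': P→{P, R, T}; now {P, R, T}.
State S is not in {P, R, T}.

No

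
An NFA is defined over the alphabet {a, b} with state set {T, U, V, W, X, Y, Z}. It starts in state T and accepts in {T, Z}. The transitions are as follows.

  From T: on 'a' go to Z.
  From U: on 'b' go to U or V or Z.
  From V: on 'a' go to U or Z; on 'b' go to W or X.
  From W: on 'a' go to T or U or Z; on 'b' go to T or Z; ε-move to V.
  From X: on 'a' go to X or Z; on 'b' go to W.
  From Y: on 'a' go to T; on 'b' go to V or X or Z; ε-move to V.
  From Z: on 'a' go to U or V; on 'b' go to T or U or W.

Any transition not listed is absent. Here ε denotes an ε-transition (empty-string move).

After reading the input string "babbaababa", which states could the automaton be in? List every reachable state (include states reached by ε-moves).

∅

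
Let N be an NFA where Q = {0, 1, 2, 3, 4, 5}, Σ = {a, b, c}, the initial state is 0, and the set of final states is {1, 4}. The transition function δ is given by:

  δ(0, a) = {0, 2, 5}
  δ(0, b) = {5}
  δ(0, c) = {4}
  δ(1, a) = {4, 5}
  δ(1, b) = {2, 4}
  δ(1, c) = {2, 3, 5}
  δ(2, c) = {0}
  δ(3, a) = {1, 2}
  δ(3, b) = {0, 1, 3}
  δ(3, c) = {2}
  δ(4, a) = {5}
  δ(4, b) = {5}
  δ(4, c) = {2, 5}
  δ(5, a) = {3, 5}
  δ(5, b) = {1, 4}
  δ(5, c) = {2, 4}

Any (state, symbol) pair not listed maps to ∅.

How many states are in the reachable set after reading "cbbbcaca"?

3

Start in {0}.
Read 'c': 0→{4}; now {4}.
Read 'b': 4→{5}; now {5}.
Read 'b': 5→{1, 4}; now {1, 4}.
Read 'b': 1→{2, 4}, 4→{5}; now {2, 4, 5}.
Read 'c': 2→{0}, 4→{2, 5}, 5→{2, 4}; now {0, 2, 4, 5}.
Read 'a': 0→{0, 2, 5}, 2→∅, 4→{5}, 5→{3, 5}; now {0, 2, 3, 5}.
Read 'c': 0→{4}, 2→{0}, 3→{2}, 5→{2, 4}; now {0, 2, 4}.
Read 'a': 0→{0, 2, 5}, 2→∅, 4→{5}; now {0, 2, 5}.
That set has 3 states.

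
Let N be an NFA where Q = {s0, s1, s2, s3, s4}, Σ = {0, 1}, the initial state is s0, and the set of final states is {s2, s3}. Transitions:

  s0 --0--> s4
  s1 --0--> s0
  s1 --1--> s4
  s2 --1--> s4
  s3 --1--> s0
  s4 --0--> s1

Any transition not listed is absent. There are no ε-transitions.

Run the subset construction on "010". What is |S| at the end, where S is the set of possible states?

0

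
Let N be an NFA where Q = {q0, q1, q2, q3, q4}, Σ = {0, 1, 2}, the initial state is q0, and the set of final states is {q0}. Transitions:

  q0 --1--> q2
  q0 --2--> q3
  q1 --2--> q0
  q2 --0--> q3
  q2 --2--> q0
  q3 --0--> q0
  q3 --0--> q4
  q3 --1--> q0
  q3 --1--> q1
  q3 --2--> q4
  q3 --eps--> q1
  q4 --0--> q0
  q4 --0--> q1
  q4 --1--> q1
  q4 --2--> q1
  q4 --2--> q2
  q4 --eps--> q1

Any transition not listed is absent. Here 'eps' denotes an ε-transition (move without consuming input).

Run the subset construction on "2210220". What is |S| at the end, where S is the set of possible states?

4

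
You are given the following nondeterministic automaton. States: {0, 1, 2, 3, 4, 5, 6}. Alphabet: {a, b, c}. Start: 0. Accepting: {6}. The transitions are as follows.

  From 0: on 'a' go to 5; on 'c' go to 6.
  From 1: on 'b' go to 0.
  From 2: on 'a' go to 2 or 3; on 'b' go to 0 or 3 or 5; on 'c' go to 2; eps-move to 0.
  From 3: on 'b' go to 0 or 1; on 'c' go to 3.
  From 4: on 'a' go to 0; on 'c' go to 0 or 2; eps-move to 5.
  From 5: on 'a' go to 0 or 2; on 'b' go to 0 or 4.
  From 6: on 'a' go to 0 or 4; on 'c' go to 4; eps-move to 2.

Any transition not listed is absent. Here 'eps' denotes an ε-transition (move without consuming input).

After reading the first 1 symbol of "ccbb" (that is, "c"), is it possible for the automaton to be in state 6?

Yes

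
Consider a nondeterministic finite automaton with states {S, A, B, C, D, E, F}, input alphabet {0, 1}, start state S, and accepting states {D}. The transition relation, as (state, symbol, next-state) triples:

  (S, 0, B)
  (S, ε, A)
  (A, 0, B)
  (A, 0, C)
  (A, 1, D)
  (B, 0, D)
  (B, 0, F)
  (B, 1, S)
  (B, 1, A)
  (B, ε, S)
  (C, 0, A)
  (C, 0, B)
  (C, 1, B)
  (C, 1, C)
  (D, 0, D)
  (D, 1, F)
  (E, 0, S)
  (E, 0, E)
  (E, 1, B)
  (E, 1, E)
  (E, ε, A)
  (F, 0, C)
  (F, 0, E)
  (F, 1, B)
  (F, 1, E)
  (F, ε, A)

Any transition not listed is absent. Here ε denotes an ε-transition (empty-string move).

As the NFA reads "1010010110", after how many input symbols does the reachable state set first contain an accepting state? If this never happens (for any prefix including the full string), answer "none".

Start: ε-closure({S}) = {S, A}.
Read '1': {S, A} → {D}.
None of the earlier sets intersect F, but {D} does.

1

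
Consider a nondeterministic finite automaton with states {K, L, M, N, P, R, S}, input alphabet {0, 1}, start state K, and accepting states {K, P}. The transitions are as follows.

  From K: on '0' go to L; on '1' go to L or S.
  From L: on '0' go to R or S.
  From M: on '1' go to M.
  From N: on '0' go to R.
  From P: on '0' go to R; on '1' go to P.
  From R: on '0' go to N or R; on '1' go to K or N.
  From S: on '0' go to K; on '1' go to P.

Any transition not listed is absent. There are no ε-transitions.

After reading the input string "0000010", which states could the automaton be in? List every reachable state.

{L, R}

Start in {K}.
Read '0': K→{L}; now {L}.
Read '0': L→{R, S}; now {R, S}.
Read '0': R→{N, R}, S→{K}; now {K, N, R}.
Read '0': K→{L}, N→{R}, R→{N, R}; now {L, N, R}.
Read '0': L→{R, S}, N→{R}, R→{N, R}; now {N, R, S}.
Read '1': N→∅, R→{K, N}, S→{P}; now {K, N, P}.
Read '0': K→{L}, N→{R}, P→{R}; now {L, R}.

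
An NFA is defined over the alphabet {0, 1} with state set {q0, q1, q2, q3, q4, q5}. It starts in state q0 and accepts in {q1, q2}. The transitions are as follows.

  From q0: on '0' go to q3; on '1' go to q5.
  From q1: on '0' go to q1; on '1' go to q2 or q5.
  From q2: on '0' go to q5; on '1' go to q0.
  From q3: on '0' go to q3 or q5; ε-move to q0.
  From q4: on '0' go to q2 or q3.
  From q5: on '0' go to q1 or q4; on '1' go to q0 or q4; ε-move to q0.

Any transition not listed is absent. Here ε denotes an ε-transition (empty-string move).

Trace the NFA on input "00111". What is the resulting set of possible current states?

Start in {q0}.
Read '0': q0→{q3}; union {q3}; ε-closure = {q0, q3}.
Read '0': q0→{q3}, q3→{q3, q5}; union {q3, q5}; ε-closure = {q0, q3, q5}.
Read '1': q0→{q5}, q3→∅, q5→{q0, q4}; now {q0, q4, q5}.
Read '1': q0→{q5}, q4→∅, q5→{q0, q4}; now {q0, q4, q5}.
Read '1': q0→{q5}, q4→∅, q5→{q0, q4}; now {q0, q4, q5}.

{q0, q4, q5}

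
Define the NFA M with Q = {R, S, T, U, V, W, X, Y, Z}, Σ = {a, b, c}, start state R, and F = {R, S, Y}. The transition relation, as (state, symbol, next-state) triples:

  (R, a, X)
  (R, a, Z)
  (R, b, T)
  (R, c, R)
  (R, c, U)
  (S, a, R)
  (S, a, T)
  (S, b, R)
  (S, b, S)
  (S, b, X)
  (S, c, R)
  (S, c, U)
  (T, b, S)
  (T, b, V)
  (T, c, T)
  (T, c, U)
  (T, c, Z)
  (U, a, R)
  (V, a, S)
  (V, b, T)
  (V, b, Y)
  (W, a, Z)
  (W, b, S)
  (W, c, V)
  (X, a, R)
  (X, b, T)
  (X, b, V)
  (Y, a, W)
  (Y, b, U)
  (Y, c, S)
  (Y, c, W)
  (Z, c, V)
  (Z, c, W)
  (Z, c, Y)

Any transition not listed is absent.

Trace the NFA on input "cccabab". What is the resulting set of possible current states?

{R, S, X}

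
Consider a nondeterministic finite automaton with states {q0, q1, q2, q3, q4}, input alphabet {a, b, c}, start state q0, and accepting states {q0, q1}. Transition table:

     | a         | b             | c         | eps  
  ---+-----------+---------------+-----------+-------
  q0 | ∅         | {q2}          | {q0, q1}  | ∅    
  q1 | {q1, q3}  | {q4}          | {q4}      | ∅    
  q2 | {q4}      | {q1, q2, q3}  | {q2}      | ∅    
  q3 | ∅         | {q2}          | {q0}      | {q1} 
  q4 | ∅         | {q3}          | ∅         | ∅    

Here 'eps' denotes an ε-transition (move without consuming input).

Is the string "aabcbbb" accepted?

Start in {q0}.
Read 'a': q0→∅; now ∅.
The set is empty and remains empty for the remaining 6 symbols.
The final set ∅ contains no accepting state.

No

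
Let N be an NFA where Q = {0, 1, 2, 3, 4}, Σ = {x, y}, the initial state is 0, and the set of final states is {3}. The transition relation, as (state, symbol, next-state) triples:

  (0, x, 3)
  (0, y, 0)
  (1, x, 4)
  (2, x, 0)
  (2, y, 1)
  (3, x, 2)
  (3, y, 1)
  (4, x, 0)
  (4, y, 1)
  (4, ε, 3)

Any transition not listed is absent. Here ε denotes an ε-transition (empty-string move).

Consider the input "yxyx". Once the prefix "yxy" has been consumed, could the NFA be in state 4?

No

Start in {0}.
Read 'y': 0→{0}; now {0}.
Read 'x': 0→{3}; now {3}.
Read 'y': 3→{1}; now {1}.
State 4 is not in {1}.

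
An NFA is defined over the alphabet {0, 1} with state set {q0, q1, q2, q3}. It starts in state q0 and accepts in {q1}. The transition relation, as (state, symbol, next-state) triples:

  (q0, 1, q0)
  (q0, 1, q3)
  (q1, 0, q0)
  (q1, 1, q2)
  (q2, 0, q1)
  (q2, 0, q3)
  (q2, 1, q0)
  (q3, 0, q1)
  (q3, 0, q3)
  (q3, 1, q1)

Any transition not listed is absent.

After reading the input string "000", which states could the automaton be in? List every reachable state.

Start in {q0}.
Read '0': q0→∅; now ∅.
The set is empty and remains empty for the remaining 2 symbols.

∅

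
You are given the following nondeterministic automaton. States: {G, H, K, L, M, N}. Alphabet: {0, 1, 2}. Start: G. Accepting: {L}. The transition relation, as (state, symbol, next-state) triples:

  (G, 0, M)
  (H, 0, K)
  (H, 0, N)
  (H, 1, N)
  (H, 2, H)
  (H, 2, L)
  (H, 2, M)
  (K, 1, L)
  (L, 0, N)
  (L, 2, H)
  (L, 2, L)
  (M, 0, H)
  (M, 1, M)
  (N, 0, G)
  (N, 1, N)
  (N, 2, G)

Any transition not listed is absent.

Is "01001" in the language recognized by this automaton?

Start in {G}.
Read '0': {G} → {M}.
Read '1': {M} → {M}.
Read '0': {M} → {H}.
Read '0': {H} → {K, N}.
Read '1': {K, N} → {L, N}.
The final set {L, N} contains the accepting state L.

Yes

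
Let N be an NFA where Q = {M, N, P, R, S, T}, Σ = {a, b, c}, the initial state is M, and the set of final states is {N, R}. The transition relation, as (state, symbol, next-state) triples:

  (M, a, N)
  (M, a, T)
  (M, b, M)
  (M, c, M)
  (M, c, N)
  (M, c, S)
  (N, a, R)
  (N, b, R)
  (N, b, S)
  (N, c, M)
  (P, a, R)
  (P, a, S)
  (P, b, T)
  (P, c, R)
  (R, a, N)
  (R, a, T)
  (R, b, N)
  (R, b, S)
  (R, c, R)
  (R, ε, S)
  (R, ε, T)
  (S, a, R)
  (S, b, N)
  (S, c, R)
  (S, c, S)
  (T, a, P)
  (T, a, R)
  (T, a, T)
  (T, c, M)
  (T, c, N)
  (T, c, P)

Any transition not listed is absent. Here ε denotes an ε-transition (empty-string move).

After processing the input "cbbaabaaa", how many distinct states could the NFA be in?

Start in {M}.
Read 'c': M→{M, N, S}; now {M, N, S}.
Read 'b': M→{M}, N→{R, S}, S→{N}; union {M, N, R, S}; ε-closure = {M, N, R, S, T}.
Read 'b': M→{M}, N→{R, S}, R→{N, S}, S→{N}, T→∅; union {M, N, R, S}; ε-closure = {M, N, R, S, T}.
Read 'a': M→{N, T}, N→{R}, R→{N, T}, S→{R}, T→{P, R, T}; union {N, P, R, T}; ε-closure = {N, P, R, S, T}.
Read 'a': N→{R}, P→{R, S}, R→{N, T}, S→{R}, T→{P, R, T}; now {N, P, R, S, T}.
Read 'b': N→{R, S}, P→{T}, R→{N, S}, S→{N}, T→∅; now {N, R, S, T}.
Read 'a': N→{R}, R→{N, T}, S→{R}, T→{P, R, T}; union {N, P, R, T}; ε-closure = {N, P, R, S, T}.
Read 'a': N→{R}, P→{R, S}, R→{N, T}, S→{R}, T→{P, R, T}; now {N, P, R, S, T}.
Read 'a': N→{R}, P→{R, S}, R→{N, T}, S→{R}, T→{P, R, T}; now {N, P, R, S, T}.
That set has 5 states.

5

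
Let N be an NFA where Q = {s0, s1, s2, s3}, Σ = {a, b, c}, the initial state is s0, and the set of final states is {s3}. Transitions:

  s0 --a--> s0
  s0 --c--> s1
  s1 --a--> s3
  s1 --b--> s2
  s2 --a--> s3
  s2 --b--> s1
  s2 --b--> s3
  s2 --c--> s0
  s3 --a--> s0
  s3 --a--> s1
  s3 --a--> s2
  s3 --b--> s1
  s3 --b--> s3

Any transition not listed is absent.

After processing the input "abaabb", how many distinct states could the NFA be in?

0

Start in {s0}.
Read 'a': s0→{s0}; now {s0}.
Read 'b': s0→∅; now ∅.
The set is empty and remains empty for the remaining 4 symbols.
That set has 0 states.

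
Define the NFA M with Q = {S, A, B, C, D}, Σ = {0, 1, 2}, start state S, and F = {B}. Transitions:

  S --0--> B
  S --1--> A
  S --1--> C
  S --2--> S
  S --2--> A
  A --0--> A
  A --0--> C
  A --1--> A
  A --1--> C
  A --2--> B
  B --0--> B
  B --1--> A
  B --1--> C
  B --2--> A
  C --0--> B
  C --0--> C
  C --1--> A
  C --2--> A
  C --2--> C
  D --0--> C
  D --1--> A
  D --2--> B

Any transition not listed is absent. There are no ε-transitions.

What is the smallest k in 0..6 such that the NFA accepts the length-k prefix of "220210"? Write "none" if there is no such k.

2

Start in {S}.
Read '2': S→{S, A}; now {S, A}.
Read '2': S→{S, A}, A→{B}; now {S, A, B}.
None of the earlier sets intersect F, but {S, A, B} does.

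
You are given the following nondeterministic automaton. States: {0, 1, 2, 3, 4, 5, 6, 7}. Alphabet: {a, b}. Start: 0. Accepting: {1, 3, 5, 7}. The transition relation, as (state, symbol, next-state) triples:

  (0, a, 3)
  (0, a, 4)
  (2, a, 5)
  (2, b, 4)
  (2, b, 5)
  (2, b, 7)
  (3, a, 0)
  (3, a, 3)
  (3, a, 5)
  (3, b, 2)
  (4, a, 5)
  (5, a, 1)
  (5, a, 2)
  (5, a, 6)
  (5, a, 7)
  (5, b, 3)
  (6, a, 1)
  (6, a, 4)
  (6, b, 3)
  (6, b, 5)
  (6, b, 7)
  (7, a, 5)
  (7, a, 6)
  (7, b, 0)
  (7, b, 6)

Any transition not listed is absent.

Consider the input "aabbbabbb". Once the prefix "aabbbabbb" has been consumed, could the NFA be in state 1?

No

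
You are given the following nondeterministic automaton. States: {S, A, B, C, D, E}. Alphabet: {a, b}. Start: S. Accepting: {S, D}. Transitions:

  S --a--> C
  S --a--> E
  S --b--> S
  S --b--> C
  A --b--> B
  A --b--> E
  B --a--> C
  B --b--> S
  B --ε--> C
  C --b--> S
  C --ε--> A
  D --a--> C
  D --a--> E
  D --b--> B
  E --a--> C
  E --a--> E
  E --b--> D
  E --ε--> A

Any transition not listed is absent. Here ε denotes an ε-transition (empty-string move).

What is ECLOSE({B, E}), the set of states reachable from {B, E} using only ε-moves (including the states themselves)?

Begin with {B, E}.
ε-move E → A; add A.
ε-move B → C; add C.

{A, B, C, E}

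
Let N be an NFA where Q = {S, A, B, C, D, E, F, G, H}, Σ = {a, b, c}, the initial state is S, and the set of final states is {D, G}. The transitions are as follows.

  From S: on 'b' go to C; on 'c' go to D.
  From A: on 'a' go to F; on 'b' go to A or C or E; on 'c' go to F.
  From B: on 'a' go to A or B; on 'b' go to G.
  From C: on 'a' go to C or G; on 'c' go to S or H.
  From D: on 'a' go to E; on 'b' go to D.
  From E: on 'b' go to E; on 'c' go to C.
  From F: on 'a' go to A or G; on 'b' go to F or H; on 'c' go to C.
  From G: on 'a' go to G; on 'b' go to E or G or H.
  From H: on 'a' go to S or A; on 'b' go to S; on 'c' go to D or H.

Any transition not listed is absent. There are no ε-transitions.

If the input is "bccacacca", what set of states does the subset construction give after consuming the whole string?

Start in {S}.
Read 'b': {S} → {C}.
Read 'c': {C} → {S, H}.
Read 'c': {S, H} → {D, H}.
Read 'a': {D, H} → {S, A, E}.
Read 'c': {S, A, E} → {C, D, F}.
Read 'a': {C, D, F} → {A, C, E, G}.
Read 'c': {A, C, E, G} → {S, C, F, H}.
Read 'c': {S, C, F, H} → {S, C, D, H}.
Read 'a': {S, C, D, H} → {S, A, C, E, G}.

{S, A, C, E, G}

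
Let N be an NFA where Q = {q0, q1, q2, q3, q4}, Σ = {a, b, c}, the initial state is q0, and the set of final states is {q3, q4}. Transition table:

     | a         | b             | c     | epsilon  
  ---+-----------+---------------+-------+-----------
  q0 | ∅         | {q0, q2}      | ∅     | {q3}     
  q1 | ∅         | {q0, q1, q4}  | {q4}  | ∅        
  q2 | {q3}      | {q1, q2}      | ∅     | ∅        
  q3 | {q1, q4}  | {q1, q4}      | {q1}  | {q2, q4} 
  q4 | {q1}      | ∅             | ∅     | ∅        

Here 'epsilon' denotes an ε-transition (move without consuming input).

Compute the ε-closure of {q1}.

{q1}

Begin with {q1}.
No ε-moves leave this set, so the closure equals the set itself.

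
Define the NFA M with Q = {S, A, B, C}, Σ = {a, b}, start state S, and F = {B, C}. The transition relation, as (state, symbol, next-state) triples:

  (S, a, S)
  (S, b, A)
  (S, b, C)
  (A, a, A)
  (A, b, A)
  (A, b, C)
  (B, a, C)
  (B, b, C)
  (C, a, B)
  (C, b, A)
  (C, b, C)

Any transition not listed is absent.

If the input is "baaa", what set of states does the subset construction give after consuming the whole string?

Start in {S}.
Read 'b': S→{A, C}; now {A, C}.
Read 'a': A→{A}, C→{B}; now {A, B}.
Read 'a': A→{A}, B→{C}; now {A, C}.
Read 'a': A→{A}, C→{B}; now {A, B}.

{A, B}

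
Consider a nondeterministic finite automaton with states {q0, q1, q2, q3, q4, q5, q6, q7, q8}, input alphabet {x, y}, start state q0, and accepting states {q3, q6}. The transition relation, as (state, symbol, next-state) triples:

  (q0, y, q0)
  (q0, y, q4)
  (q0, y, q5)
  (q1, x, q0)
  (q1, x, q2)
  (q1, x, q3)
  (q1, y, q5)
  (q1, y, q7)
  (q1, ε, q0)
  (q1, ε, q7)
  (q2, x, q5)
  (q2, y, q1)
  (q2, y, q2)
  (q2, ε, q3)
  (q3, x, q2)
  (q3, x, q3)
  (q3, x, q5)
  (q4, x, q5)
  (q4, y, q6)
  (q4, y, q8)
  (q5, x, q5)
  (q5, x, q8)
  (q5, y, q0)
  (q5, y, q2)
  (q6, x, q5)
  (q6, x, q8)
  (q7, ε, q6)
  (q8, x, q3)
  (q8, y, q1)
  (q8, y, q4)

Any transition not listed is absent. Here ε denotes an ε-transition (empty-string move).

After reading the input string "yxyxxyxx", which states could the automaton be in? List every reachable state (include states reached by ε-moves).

Start in {q0}.
Read 'y': q0→{q0, q4, q5}; now {q0, q4, q5}.
Read 'x': q0→∅, q4→{q5}, q5→{q5, q8}; now {q5, q8}.
Read 'y': q5→{q0, q2}, q8→{q1, q4}; union {q0, q1, q2, q4}; ε-closure = {q0, q1, q2, q3, q4, q6, q7}.
Read 'x': q0→∅, q1→{q0, q2, q3}, q2→{q5}, q3→{q2, q3, q5}, q4→{q5}, q6→{q5, q8}, q7→∅; now {q0, q2, q3, q5, q8}.
Read 'x': q0→∅, q2→{q5}, q3→{q2, q3, q5}, q5→{q5, q8}, q8→{q3}; now {q2, q3, q5, q8}.
Read 'y': q2→{q1, q2}, q3→∅, q5→{q0, q2}, q8→{q1, q4}; union {q0, q1, q2, q4}; ε-closure = {q0, q1, q2, q3, q4, q6, q7}.
Read 'x': q0→∅, q1→{q0, q2, q3}, q2→{q5}, q3→{q2, q3, q5}, q4→{q5}, q6→{q5, q8}, q7→∅; now {q0, q2, q3, q5, q8}.
Read 'x': q0→∅, q2→{q5}, q3→{q2, q3, q5}, q5→{q5, q8}, q8→{q3}; now {q2, q3, q5, q8}.

{q2, q3, q5, q8}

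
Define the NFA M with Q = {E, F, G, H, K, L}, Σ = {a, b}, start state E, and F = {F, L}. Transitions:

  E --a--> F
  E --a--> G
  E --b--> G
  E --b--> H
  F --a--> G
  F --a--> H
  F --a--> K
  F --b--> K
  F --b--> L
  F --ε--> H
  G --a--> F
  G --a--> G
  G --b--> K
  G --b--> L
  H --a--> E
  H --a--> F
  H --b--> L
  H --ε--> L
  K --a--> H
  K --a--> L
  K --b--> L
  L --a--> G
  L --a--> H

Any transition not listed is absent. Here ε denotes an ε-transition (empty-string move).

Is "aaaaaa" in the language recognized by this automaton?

Start in {E}.
Read 'a': E→{F, G}; union {F, G}; ε-closure = {F, G, H, L}.
Read 'a': F→{G, H, K}, G→{F, G}, H→{E, F}, L→{G, H}; union {E, F, G, H, K}; ε-closure = {E, F, G, H, K, L}.
Read 'a': E→{F, G}, F→{G, H, K}, G→{F, G}, H→{E, F}, K→{H, L}, L→{G, H}; now {E, F, G, H, K, L}.
Read 'a': E→{F, G}, F→{G, H, K}, G→{F, G}, H→{E, F}, K→{H, L}, L→{G, H}; now {E, F, G, H, K, L}.
Read 'a': E→{F, G}, F→{G, H, K}, G→{F, G}, H→{E, F}, K→{H, L}, L→{G, H}; now {E, F, G, H, K, L}.
Read 'a': E→{F, G}, F→{G, H, K}, G→{F, G}, H→{E, F}, K→{H, L}, L→{G, H}; now {E, F, G, H, K, L}.
The final set {E, F, G, H, K, L} contains the accepting states F, L.

Yes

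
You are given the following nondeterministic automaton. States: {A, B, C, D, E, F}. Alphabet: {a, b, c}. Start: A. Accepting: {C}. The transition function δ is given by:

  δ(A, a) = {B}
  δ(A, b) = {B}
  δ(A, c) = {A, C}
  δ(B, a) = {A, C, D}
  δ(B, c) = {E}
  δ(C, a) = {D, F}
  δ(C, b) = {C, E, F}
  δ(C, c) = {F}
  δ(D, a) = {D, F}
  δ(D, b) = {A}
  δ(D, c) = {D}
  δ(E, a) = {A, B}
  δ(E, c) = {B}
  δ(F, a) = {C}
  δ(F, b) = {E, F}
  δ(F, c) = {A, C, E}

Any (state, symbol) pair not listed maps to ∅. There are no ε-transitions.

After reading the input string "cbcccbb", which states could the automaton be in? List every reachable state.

Start in {A}.
Read 'c': A→{A, C}; now {A, C}.
Read 'b': A→{B}, C→{C, E, F}; now {B, C, E, F}.
Read 'c': B→{E}, C→{F}, E→{B}, F→{A, C, E}; now {A, B, C, E, F}.
Read 'c': A→{A, C}, B→{E}, C→{F}, E→{B}, F→{A, C, E}; now {A, B, C, E, F}.
Read 'c': A→{A, C}, B→{E}, C→{F}, E→{B}, F→{A, C, E}; now {A, B, C, E, F}.
Read 'b': A→{B}, B→∅, C→{C, E, F}, E→∅, F→{E, F}; now {B, C, E, F}.
Read 'b': B→∅, C→{C, E, F}, E→∅, F→{E, F}; now {C, E, F}.

{C, E, F}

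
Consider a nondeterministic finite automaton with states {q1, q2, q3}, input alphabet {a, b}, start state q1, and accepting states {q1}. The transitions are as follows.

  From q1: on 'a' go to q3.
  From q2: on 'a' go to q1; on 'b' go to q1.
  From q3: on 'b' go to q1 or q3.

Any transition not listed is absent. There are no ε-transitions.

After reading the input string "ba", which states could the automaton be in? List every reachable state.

Start in {q1}.
Read 'b': q1→∅; now ∅.
The set is empty and remains empty for the remaining 1 symbol.

∅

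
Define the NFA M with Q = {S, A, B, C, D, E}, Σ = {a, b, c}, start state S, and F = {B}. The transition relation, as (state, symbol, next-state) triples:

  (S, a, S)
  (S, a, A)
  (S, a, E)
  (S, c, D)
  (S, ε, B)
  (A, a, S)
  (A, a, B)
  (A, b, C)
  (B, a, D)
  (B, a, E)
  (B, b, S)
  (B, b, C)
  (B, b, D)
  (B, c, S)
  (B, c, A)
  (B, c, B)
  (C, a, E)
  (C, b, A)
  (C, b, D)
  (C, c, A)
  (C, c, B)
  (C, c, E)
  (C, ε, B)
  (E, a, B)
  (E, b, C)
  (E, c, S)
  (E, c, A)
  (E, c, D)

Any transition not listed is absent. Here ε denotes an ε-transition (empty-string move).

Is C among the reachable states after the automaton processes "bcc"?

No

Start: ε-closure({S}) = {S, B}.
Read 'b': {S, B} → {S, B, C, D}.
Read 'c': {S, B, C, D} → {S, A, B, D, E}.
Read 'c': {S, A, B, D, E} → {S, A, B, D}.
State C is not in {S, A, B, D}.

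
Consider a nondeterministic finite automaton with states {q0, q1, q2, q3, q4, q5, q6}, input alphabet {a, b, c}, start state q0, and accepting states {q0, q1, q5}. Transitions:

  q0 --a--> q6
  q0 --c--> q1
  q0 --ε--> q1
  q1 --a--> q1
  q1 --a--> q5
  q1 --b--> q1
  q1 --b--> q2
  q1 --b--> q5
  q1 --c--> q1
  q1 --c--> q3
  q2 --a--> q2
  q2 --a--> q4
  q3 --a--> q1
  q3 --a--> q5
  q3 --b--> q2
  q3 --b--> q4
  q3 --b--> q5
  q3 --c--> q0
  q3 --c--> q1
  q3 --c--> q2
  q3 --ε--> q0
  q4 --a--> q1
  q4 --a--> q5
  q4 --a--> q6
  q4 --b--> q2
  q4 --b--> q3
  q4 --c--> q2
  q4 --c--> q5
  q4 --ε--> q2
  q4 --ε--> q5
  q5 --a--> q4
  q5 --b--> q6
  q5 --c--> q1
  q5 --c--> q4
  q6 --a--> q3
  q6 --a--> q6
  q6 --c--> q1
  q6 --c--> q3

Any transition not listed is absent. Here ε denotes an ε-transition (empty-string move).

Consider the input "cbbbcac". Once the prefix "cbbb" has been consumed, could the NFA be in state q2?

Yes

Start: ε-closure({q0}) = {q0, q1}.
Read 'c': q0→{q1}, q1→{q1, q3}; union {q1, q3}; ε-closure = {q0, q1, q3}.
Read 'b': q0→∅, q1→{q1, q2, q5}, q3→{q2, q4, q5}; now {q1, q2, q4, q5}.
Read 'b': q1→{q1, q2, q5}, q2→∅, q4→{q2, q3}, q5→{q6}; union {q1, q2, q3, q5, q6}; ε-closure = {q0, q1, q2, q3, q5, q6}.
Read 'b': q0→∅, q1→{q1, q2, q5}, q2→∅, q3→{q2, q4, q5}, q5→{q6}, q6→∅; now {q1, q2, q4, q5, q6}.
State q2 is in {q1, q2, q4, q5, q6}.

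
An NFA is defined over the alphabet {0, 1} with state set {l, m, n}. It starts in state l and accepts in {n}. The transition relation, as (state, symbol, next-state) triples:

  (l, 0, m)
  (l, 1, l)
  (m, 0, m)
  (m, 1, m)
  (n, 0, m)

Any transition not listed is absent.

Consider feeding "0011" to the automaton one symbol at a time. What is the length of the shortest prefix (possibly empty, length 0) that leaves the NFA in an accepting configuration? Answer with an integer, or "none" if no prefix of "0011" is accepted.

none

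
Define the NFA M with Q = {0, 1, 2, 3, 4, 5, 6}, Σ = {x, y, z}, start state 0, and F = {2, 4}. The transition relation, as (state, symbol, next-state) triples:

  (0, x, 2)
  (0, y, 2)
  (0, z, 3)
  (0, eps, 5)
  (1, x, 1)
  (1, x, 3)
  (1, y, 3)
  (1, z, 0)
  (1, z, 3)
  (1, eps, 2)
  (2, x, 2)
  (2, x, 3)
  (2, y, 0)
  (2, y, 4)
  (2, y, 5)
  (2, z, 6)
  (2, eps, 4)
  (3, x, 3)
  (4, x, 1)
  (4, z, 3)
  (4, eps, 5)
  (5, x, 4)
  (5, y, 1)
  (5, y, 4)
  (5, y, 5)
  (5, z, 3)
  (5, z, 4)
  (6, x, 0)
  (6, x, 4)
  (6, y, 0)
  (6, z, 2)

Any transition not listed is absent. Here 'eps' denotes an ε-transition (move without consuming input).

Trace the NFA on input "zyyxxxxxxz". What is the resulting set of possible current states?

{0, 3, 4, 5, 6}

Start: ε-closure({0}) = {0, 5}.
Read 'z': 0→{3}, 5→{3, 4}; union {3, 4}; ε-closure = {3, 4, 5}.
Read 'y': 3→∅, 4→∅, 5→{1, 4, 5}; union {1, 4, 5}; ε-closure = {1, 2, 4, 5}.
Read 'y': 1→{3}, 2→{0, 4, 5}, 4→∅, 5→{1, 4, 5}; union {0, 1, 3, 4, 5}; ε-closure = {0, 1, 2, 3, 4, 5}.
Read 'x': 0→{2}, 1→{1, 3}, 2→{2, 3}, 3→{3}, 4→{1}, 5→{4}; union {1, 2, 3, 4}; ε-closure = {1, 2, 3, 4, 5}.
Read 'x': 1→{1, 3}, 2→{2, 3}, 3→{3}, 4→{1}, 5→{4}; union {1, 2, 3, 4}; ε-closure = {1, 2, 3, 4, 5}.
Read 'x': 1→{1, 3}, 2→{2, 3}, 3→{3}, 4→{1}, 5→{4}; union {1, 2, 3, 4}; ε-closure = {1, 2, 3, 4, 5}.
Read 'x': 1→{1, 3}, 2→{2, 3}, 3→{3}, 4→{1}, 5→{4}; union {1, 2, 3, 4}; ε-closure = {1, 2, 3, 4, 5}.
Read 'x': 1→{1, 3}, 2→{2, 3}, 3→{3}, 4→{1}, 5→{4}; union {1, 2, 3, 4}; ε-closure = {1, 2, 3, 4, 5}.
Read 'x': 1→{1, 3}, 2→{2, 3}, 3→{3}, 4→{1}, 5→{4}; union {1, 2, 3, 4}; ε-closure = {1, 2, 3, 4, 5}.
Read 'z': 1→{0, 3}, 2→{6}, 3→∅, 4→{3}, 5→{3, 4}; union {0, 3, 4, 6}; ε-closure = {0, 3, 4, 5, 6}.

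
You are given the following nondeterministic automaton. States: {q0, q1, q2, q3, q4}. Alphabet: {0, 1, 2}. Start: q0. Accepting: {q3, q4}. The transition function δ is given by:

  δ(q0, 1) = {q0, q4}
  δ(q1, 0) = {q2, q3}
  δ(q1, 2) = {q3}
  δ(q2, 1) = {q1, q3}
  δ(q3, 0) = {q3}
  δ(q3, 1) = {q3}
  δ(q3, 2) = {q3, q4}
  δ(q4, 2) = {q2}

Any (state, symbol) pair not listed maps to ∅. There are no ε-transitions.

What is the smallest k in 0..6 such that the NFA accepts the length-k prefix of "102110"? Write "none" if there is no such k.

Start in {q0}.
Read '1': q0→{q0, q4}; now {q0, q4}.
None of the earlier sets intersect F, but {q0, q4} does.

1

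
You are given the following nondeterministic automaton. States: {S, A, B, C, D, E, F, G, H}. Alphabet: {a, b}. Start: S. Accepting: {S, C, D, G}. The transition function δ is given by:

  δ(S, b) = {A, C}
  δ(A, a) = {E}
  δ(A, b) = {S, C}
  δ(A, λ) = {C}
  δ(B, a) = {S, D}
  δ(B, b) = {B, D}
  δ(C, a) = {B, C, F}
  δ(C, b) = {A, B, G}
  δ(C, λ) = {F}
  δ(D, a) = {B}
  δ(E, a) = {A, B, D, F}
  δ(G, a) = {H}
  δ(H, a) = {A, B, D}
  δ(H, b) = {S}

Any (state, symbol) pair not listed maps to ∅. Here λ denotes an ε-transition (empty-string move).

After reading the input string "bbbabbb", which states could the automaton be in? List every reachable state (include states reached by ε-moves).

{S, A, B, C, D, F, G}

Start in {S}.
Read 'b': {S} → {A, C, F}.
Read 'b': {A, C, F} → {S, A, B, C, F, G}.
Read 'b': {S, A, B, C, F, G} → {S, A, B, C, D, F, G}.
Read 'a': {S, A, B, C, D, F, G} → {S, B, C, D, E, F, H}.
Read 'b': {S, B, C, D, E, F, H} → {S, A, B, C, D, F, G}.
Read 'b': {S, A, B, C, D, F, G} → {S, A, B, C, D, F, G}.
Read 'b': {S, A, B, C, D, F, G} → {S, A, B, C, D, F, G}.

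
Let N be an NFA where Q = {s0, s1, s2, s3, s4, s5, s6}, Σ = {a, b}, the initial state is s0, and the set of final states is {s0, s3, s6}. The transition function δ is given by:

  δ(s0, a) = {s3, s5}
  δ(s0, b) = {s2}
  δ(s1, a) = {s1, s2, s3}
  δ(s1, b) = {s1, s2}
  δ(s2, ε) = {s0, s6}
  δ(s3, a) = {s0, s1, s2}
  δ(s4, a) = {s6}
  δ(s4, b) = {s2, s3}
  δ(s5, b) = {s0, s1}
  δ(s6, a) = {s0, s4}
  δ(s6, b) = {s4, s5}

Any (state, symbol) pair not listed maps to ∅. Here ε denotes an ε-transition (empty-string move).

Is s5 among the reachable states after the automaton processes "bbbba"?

Yes

Start in {s0}.
Read 'b': s0→{s2}; union {s2}; ε-closure = {s0, s2, s6}.
Read 'b': s0→{s2}, s2→∅, s6→{s4, s5}; union {s2, s4, s5}; ε-closure = {s0, s2, s4, s5, s6}.
Read 'b': s0→{s2}, s2→∅, s4→{s2, s3}, s5→{s0, s1}, s6→{s4, s5}; union {s0, s1, s2, s3, s4, s5}; ε-closure = {s0, s1, s2, s3, s4, s5, s6}.
Read 'b': s0→{s2}, s1→{s1, s2}, s2→∅, s3→∅, s4→{s2, s3}, s5→{s0, s1}, s6→{s4, s5}; union {s0, s1, s2, s3, s4, s5}; ε-closure = {s0, s1, s2, s3, s4, s5, s6}.
Read 'a': s0→{s3, s5}, s1→{s1, s2, s3}, s2→∅, s3→{s0, s1, s2}, s4→{s6}, s5→∅, s6→{s0, s4}; now {s0, s1, s2, s3, s4, s5, s6}.
State s5 is in {s0, s1, s2, s3, s4, s5, s6}.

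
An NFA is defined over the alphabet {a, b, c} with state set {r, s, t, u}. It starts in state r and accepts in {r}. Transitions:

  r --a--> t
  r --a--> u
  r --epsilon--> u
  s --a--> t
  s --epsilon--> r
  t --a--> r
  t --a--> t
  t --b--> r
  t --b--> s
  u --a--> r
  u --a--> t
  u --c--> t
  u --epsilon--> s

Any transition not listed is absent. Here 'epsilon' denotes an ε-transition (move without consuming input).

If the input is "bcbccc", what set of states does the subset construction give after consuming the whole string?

∅

Start: ε-closure({r}) = {r, s, u}.
Read 'b': r→∅, s→∅, u→∅; now ∅.
The set is empty and remains empty for the remaining 5 symbols.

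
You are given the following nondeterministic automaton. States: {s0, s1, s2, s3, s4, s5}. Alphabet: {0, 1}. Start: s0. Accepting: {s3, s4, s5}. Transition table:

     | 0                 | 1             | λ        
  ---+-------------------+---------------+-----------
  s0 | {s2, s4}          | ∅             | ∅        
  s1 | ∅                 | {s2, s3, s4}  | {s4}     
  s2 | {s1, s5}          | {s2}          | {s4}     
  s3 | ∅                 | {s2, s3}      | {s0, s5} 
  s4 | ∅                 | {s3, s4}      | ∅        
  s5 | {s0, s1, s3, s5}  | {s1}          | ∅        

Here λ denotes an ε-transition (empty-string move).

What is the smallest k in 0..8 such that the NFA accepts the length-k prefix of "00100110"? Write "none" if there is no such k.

Start in {s0}.
Read '0': s0→{s2, s4}; now {s2, s4}.
None of the earlier sets intersect F, but {s2, s4} does.

1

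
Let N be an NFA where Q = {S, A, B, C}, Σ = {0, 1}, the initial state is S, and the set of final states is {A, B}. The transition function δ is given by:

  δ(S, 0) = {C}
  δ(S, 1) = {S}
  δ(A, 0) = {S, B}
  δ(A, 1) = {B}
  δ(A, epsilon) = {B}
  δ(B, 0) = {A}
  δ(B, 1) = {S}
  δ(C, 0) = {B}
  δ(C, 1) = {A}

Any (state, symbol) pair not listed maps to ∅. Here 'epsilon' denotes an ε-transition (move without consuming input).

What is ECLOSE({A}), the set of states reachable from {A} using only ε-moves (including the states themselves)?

Begin with {A}.
ε-move A → B; add B.

{A, B}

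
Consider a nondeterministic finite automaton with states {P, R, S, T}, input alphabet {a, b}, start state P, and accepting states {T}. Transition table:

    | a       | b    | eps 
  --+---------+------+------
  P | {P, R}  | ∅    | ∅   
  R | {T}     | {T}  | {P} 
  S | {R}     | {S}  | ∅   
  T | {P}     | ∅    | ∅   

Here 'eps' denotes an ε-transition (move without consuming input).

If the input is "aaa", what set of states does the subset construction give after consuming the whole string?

{P, R, T}

Start in {P}.
Read 'a': {P} → {P, R}.
Read 'a': {P, R} → {P, R, T}.
Read 'a': {P, R, T} → {P, R, T}.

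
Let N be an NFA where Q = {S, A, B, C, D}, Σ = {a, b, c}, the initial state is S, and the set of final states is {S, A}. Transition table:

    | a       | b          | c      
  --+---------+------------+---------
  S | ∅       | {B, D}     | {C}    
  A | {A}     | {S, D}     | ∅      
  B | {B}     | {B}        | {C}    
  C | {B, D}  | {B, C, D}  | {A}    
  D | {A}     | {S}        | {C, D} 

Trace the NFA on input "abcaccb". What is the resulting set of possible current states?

∅

Start in {S}.
Read 'a': {S} → ∅.
The set is empty and remains empty for the remaining 6 symbols.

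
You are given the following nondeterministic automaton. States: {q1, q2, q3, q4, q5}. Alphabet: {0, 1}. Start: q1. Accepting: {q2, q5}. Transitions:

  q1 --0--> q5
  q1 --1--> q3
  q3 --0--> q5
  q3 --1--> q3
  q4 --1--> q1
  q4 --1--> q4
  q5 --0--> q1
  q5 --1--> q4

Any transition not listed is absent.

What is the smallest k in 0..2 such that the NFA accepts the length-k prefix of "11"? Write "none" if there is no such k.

none

Start in {q1}.
Read '1': {q1} → {q3}.
Read '1': {q3} → {q3}.
No reachable set along the way intersects F.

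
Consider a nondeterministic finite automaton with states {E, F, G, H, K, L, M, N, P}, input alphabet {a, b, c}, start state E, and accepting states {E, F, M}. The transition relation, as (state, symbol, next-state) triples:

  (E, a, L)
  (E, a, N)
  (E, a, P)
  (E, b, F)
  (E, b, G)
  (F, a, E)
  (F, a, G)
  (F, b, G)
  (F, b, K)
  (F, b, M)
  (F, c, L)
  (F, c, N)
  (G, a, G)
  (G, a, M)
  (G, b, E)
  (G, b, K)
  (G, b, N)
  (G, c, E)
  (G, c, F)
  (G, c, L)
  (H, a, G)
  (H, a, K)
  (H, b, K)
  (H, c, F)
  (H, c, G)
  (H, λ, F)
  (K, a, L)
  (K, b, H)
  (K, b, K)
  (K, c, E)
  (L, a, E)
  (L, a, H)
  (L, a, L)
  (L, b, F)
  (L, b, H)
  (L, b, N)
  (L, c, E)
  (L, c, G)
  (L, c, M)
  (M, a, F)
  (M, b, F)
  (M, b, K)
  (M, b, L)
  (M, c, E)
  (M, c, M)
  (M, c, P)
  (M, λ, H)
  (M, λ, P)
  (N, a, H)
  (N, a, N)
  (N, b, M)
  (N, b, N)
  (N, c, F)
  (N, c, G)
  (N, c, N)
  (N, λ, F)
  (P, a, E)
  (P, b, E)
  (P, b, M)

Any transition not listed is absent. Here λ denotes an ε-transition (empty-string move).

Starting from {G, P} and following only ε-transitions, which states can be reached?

{G, P}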